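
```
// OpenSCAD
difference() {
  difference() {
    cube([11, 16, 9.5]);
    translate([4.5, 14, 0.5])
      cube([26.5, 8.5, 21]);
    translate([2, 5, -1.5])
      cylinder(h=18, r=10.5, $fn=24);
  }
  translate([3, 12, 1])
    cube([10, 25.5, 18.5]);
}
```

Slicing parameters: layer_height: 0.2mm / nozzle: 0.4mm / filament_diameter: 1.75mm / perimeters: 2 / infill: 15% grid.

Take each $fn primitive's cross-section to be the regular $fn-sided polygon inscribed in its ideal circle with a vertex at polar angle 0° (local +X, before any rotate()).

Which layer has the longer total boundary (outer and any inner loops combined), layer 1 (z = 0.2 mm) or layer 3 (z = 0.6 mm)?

layer 1 (z = 0.2 mm)

Layer 1 (z = 0.2): the cube (footprint 11×16) is included at this height (perimeter 54.00 mm); the cube at (4.5, 14) is not intersected at this z (z outside [0.5, 21.5]); the r=10.5 cylinder at (2, 5) gives a regular 24-gon of circumradius 10.5 (constant along its height) (perimeter = 2·24·10.500·sin(180°/24) = 65.79 mm); Taking the first minus the rest: starting from the 11×16 cube, the r=10.5 cylinder at (2, 5) partially overlaps it — only the 156.18 mm² overlap (of its 342.42 mm²) is removed, clipping the outline — boundary = 30.22 mm; the cube at (3, 12) does not reach this height (z outside [1, 19.5]); After the difference (first − rest): none of the subtracted shapes is present at this height, so the result so far is unchanged — boundary = 30.22 mm. So its perimeter = 30.22 mm. Layer 3 (z = 0.6): the cube is present — its section is the full 11×16 rectangle (perimeter 54.00 mm); the cube at (4.5, 14) (footprint 26.5×8.5) is included at this height (perimeter 70.00 mm); the r=10.5 cylinder at (2, 5) gives a regular 24-gon of circumradius 10.5 (constant along its height) (perimeter = 2·24·10.500·sin(180°/24) = 65.79 mm); Subtracting the remaining from the first: starting from the 11×16 cube, the 26.5×8.5 cube at (4.5, 14) partially overlaps it — only the 13.00 mm² overlap (of its 225.25 mm²) is removed, clipping the outline; the r=10.5 cylinder at (2, 5) partially overlaps it — only the 154.36 mm² overlap (of its 342.42 mm²) is removed, clipping the outline — boundary = 23.06 mm; the cube at (3, 12) is not intersected at this z (z outside [1, 19.5]); After the difference (first − rest): none of the subtracted shapes is present at this height, so the result so far is unchanged — boundary = 23.06 mm. So its perimeter = 23.06 mm. Layer 1 is larger (30.22 vs 23.06 mm).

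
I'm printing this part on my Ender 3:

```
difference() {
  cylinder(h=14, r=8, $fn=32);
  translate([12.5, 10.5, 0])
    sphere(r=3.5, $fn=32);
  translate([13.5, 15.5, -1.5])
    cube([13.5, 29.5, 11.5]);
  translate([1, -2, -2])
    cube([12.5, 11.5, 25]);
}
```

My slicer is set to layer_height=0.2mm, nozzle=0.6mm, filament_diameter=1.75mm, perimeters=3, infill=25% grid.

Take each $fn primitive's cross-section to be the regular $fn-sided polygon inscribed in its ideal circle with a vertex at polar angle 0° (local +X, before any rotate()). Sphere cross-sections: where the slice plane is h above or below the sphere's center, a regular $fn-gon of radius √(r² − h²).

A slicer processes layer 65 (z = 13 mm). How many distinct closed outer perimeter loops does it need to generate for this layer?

1

At z = 13 mm: the r=8 cylinder gives a regular 32-gon of circumradius 8 (constant along its height); the sphere at (12.5, 10.5) does not reach this height (|z−center|=13.000 > r=3.5); the cube at (13.5, 15.5) does not reach this height (z outside [-1.5, 10]); the 12.5×11.5 cube at (1, -2) contributes its full rectangle; Subtracting the remaining from the first: starting from the r=8 cylinder, the 12.5×11.5 cube at (1, -2) partially overlaps it — only the 55.78 mm² overlap (of its 143.75 mm²) is removed, clipping the outline — 1 connected region. The result has 1 disconnected region.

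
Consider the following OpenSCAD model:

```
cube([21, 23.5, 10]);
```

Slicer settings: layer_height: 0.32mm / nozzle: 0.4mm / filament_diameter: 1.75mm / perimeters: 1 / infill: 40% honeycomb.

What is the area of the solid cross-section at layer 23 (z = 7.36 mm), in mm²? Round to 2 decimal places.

493.50 mm²

At z = 7.36 mm: the cube (footprint 21×23.5) is included at this height (area 493.50 mm²). Overall, the cross-section is a single solid region. Net area = 493.50 mm².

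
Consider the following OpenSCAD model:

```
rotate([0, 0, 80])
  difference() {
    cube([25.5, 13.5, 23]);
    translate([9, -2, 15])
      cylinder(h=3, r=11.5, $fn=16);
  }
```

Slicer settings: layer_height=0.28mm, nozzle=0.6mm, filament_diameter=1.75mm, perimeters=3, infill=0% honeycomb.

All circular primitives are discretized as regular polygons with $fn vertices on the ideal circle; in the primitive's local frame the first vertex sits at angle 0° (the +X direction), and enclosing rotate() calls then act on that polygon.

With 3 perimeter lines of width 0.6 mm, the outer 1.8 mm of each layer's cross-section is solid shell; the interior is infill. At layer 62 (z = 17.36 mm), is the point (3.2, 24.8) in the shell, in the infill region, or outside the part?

At z = 17.36 mm: the cube is present — its section is the full 25.5×13.5 rectangle; the cylinder at (9, -2): section is a regular 16-gon, circumradius r=11.5; Subtracting the remaining from the first: starting from the 25.5×13.5 cube, the r=11.5 cylinder at (9, -2) partially overlaps it — only the 150.79 mm² overlap (of its 404.88 mm²) is removed, clipping the outline — 1 connected region; (whole slice rotated 80° about Z — lengths, areas and connectivity unchanged). Overall, the cross-section is a single solid region. Undo the 80° rotation: the query point maps to (24.979, 1.155) in the un-rotated model frame. The nearest boundary edge runs (25.50, 13.50)→(25.50, 0.00); distance from the point to it = 0.52 mm. The point is inside the cross-section, 0.52 mm from the nearest boundary — within the 1.8 mm shell band (3 × 0.6).

shell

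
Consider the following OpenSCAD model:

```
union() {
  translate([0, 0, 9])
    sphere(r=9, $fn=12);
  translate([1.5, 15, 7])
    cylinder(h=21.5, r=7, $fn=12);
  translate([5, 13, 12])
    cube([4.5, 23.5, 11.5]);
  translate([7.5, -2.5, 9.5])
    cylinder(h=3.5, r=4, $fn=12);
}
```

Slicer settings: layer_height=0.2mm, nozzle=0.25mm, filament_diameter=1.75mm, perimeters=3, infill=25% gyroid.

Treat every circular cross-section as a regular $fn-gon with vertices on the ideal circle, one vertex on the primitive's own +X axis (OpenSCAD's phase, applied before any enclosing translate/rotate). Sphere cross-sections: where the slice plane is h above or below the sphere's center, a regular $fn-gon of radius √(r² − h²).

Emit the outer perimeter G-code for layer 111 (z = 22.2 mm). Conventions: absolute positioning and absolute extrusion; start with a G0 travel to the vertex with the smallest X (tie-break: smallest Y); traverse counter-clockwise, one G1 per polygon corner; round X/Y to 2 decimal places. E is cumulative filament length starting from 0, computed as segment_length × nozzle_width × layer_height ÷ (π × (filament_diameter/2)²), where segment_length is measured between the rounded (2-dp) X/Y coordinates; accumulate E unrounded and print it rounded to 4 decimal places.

G0 X-5.50 Y15.00 Z22.20
G1 X-4.56 Y11.50 E0.0753
G1 X-2.00 Y8.94 E0.1506
G1 X1.50 Y8.00 E0.2259
G1 X5.00 Y8.94 E0.3013
G1 X7.56 Y11.50 E0.3765
G1 X7.96 Y13.00 E0.4088
G1 X9.50 Y13.00 E0.4408
G1 X9.50 Y36.50 E0.9293
G1 X5.00 Y36.50 E1.0229
G1 X5.00 Y21.06 E1.3438
G1 X1.50 Y22.00 E1.4192
G1 X-2.00 Y21.06 E1.4945
G1 X-4.56 Y18.50 E1.5697
G1 X-5.50 Y15.00 E1.6451

At z = 22.2 mm: the sphere is absent (|z−center|=13.200 > r=9); the r=7 cylinder at (1.5, 15) contributes a regular 12-gon of circumradius 7; the 4.5×23.5 cube at (5, 13) contributes its full rectangle; the cylinder at (7.5, -2.5) does not reach this height (z outside [9.5, 13]); Taking the union: the regions partially overlap (shared area 20.36 mm²), so overlapping operands fuse into one piece — 1 connected region. The outline is a single polygon with 14 vertices. Extrusion per mm of travel: 0.25 × 0.2 / (π × 0.875²) = 0.020788. Accumulating E over each segment gives final E = 1.6451.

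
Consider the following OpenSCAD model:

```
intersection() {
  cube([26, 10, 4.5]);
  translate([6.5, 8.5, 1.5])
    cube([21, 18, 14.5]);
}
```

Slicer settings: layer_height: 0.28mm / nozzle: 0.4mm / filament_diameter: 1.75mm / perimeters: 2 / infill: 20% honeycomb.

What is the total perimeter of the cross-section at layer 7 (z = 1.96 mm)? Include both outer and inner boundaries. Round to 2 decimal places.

42.00 mm

At z = 1.96 mm: the cube (footprint 26×10) is included at this height (perimeter 72.00 mm); the cube at (6.5, 8.5) is present — its section is the full 21×18 rectangle (perimeter 78.00 mm); After intersecting: the 21×18 cube at (6.5, 8.5) partially overlaps the 26×10 cube; clipping to the common part keeps 29.25 mm² — boundary = 42.00 mm. Overall, the cross-section is a single solid region. Total boundary length (outer) = 42.00 mm.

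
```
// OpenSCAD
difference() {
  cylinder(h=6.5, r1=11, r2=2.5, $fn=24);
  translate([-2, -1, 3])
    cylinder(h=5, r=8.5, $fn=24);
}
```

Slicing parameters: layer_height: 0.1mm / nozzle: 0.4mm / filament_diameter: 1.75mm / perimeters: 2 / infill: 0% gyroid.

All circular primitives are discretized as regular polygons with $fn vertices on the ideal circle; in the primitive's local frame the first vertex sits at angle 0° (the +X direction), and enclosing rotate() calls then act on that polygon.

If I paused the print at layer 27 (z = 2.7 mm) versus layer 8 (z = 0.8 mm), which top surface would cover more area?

layer 8 (z = 0.8 mm)

Layer 27 (z = 2.7): the cone contributes a regular 24-gon of circumradius 7.469 (interpolated between r1=11 and r2=2.5 at t=0.415) (area = (24/2)·7.469²·sin(360°/24) = 173.27 mm²); the cylinder at (-2, -1) is absent (z outside [3, 8]); Taking the first minus the rest: none of the subtracted shapes is present at this height, so the cone is unchanged — area = 173.27 mm². So its area = 173.27 mm². Layer 8 (z = 0.8): the cone contributes a regular 24-gon of circumradius 9.954 (interpolated between r1=11 and r2=2.5 at t=0.123) (area = (24/2)·9.954²·sin(360°/24) = 307.72 mm²); the cylinder at (-2, -1) is not intersected at this z (z outside [3, 8]); After the difference (first − rest): none of the subtracted shapes is present at this height, so the cone is unchanged — area = 307.72 mm². So its area = 307.72 mm². Layer 8 is larger (307.72 vs 173.27 mm²).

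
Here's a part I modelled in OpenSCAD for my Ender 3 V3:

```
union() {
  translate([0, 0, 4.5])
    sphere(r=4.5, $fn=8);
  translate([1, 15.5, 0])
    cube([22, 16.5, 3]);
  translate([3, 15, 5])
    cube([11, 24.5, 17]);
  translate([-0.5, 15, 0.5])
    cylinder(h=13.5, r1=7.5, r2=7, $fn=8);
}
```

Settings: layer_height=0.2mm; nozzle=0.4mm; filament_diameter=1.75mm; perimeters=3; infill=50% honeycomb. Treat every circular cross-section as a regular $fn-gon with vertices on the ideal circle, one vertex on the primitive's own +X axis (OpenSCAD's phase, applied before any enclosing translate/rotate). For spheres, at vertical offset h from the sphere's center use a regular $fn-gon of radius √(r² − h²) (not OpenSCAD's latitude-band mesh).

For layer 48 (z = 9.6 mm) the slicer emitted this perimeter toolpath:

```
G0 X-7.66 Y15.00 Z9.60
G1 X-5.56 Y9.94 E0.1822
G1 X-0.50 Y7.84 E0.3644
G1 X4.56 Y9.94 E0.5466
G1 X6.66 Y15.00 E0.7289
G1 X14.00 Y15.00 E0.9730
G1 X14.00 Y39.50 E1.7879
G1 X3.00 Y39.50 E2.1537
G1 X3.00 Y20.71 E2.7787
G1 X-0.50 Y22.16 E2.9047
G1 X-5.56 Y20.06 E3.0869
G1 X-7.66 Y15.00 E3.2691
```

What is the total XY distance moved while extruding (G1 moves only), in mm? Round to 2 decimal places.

98.29 mm

Sum the Euclidean lengths of each G1 segment: total = 98.29 mm.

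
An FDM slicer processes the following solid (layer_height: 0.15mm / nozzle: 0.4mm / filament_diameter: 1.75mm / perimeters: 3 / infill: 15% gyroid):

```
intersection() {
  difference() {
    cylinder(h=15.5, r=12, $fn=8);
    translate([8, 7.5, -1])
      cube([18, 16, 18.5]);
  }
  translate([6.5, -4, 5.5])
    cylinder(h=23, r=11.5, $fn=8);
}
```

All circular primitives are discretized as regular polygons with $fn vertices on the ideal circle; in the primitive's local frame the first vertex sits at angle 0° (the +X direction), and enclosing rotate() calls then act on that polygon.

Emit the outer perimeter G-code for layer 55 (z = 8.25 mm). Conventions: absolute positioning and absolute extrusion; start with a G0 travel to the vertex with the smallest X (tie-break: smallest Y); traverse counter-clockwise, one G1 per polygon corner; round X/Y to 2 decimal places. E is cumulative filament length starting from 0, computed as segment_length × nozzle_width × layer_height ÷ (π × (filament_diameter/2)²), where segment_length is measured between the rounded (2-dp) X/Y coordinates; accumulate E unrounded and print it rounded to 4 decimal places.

G0 X-5.00 Y-4.00 Z8.25
G1 X-2.04 Y-11.16 E0.1933
G1 X0.00 Y-12.00 E0.2483
G1 X8.49 Y-8.49 E0.4775
G1 X12.00 Y0.00 E0.7066
G1 X9.39 Y6.30 E0.8767
G1 X6.50 Y7.50 E0.9548
G1 X-1.63 Y4.13 E1.1743
G1 X-5.00 Y-4.00 E1.3939

At z = 8.25 mm: the r=12 cylinder gives a regular 8-gon of circumradius 12 (constant along its height); the cube at (8, 7.5) is present — its section is the full 18×16 rectangle; Subtracting the remaining from the first: starting from the r=12 cylinder, the 18×16 cube at (8, 7.5) partially overlaps it — only the 0.73 mm² overlap (of its 288.00 mm²) is removed, clipping the outline — 1 connected region; the cylinder at (6.5, -4): section is a regular 8-gon, circumradius r=11.5; Taking the intersection: the r=11.5 cylinder at (6.5, -4) partially overlaps the result so far; clipping to the common part keeps 223.54 mm² — 1 connected region. The outline is a single polygon with 8 vertices. Extrusion per mm of travel: 0.4 × 0.15 / (π × 0.875²) = 0.024945. Accumulating E over each segment gives final E = 1.3939.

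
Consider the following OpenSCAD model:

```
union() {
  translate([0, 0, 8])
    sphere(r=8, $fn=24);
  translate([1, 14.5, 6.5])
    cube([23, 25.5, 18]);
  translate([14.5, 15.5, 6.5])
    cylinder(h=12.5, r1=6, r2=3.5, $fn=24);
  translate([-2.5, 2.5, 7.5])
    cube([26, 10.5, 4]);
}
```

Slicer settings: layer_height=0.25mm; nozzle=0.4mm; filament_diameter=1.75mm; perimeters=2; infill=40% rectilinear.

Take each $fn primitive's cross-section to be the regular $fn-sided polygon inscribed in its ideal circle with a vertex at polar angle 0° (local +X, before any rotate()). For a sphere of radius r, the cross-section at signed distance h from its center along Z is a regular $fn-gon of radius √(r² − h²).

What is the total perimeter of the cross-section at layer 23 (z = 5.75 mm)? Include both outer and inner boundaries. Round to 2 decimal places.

At z = 5.75 mm: the r=8 sphere slices to a regular 24-gon of circumradius 7.677 (√(r²−h²) with h=2.25 from center) (perimeter = 2·24·7.677·sin(180°/24) = 48.10 mm); the cube at (1, 14.5) does not reach this height (z outside [6.5, 24.5]); the cone at (14.5, 15.5) is not intersected at this z (z outside [6.5, 19]); the cube at (-2.5, 2.5) is not intersected at this z (z outside [7.5, 11.5]); Taking the union: only the r=8 sphere is present, so the union is just that shape — boundary = 48.10 mm. Overall, the cross-section is a single solid region. Total boundary length (outer) = 48.10 mm.

48.10 mm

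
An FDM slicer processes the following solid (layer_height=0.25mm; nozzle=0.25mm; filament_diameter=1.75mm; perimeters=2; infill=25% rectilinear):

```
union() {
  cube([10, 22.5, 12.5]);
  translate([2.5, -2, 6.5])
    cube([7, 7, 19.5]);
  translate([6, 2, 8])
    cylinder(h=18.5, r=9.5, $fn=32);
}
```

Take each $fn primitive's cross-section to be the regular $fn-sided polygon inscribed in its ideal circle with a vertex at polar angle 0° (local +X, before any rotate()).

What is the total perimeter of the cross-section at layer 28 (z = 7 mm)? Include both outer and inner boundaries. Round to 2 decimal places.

69.00 mm

At z = 7 mm: the 10×22.5 cube contributes its full rectangle (perimeter 65.00 mm); the cube at (2.5, -2) (footprint 7×7) is included at this height (perimeter 28.00 mm); the cylinder at (6, 2) does not reach this height (z outside [8, 26.5]); Combining (union): the regions partially overlap (shared area 35.00 mm²), so the edge portions inside another operand are dropped and the merged outline is re-measured after clipping — boundary = 69.00 mm. Overall, the cross-section is a single solid region. Total boundary length (outer) = 69.00 mm.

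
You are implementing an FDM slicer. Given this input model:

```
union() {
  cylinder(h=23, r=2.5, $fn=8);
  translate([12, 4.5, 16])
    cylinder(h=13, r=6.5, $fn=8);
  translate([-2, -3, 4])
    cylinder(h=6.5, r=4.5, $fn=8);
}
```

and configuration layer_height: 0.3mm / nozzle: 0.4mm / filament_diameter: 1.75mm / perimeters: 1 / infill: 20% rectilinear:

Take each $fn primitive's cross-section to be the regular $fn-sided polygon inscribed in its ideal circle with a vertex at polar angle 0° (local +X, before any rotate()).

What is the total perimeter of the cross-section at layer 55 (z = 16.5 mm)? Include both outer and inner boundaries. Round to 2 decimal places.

At z = 16.5 mm: the cylinder: section is a regular 8-gon, circumradius r=2.5 (perimeter = 2·8·2.500·sin(180°/8) = 15.31 mm); the r=6.5 cylinder at (12, 4.5) contributes a regular 8-gon of circumradius 6.5 (perimeter = 2·8·6.500·sin(180°/8) = 39.80 mm); the cylinder at (-2, -3) is not intersected at this z (z outside [4, 10.5]); Merging all regions: the 2 present regions are separate (no shared area or edge), so areas and boundary lengths simply add and each stays a separate island — boundary = 55.11 mm. Overall, the cross-section has 2 separate islands. Total boundary length (outer) = 55.11 mm.

55.11 mm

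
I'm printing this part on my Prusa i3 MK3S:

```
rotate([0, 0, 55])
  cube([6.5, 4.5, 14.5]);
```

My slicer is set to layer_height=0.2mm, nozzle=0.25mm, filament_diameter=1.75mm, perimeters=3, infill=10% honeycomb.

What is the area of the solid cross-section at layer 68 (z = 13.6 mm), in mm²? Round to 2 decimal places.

At z = 13.6 mm: the cube is present — its section is the full 6.5×4.5 rectangle (area 29.25 mm²); (whole slice rotated 55° about Z — lengths, areas and connectivity unchanged). Overall, the cross-section is a single solid region. Net area = 29.25 mm².

29.25 mm²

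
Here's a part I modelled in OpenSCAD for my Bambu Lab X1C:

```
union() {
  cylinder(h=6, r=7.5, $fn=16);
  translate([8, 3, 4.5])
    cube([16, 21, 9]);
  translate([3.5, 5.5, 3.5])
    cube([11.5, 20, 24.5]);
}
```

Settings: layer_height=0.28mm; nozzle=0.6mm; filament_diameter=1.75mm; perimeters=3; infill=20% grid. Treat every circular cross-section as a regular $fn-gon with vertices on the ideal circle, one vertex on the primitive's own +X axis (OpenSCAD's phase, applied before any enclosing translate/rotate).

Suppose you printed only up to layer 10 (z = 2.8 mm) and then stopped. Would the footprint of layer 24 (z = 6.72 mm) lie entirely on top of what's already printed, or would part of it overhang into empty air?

part overhangs

Compare the two slices. At z = 2.8: the cylinder: section is a regular 16-gon, circumradius r=7.5 (area = (16/2)·7.500²·sin(360°/16) = 172.21 mm²); the cube at (8, 3) is not intersected at this z (z outside [4.5, 13.5]); the cube at (3.5, 5.5) does not reach this height (z outside [3.5, 28]); Combining (union): only the r=7.5 cylinder is present, so the union is just that shape — area = 172.21 mm². At z = 6.72: the cylinder is not intersected at this z (z outside [0, 6]); the 16×21 cube at (8, 3) contributes its full rectangle (area 336.00 mm²); the 11.5×20 cube at (3.5, 5.5) contributes its full rectangle (area 230.00 mm²); Combining (union): the regions partially overlap — summed areas 566.00 mm² minus the doubly-counted overlap 129.50 mm² gives 436.50 mm² — area = 436.50 mm². Checking containment: at z = 6.72 the cross-section extends beyond the z = 2.8 cross-section by about 435.74 mm².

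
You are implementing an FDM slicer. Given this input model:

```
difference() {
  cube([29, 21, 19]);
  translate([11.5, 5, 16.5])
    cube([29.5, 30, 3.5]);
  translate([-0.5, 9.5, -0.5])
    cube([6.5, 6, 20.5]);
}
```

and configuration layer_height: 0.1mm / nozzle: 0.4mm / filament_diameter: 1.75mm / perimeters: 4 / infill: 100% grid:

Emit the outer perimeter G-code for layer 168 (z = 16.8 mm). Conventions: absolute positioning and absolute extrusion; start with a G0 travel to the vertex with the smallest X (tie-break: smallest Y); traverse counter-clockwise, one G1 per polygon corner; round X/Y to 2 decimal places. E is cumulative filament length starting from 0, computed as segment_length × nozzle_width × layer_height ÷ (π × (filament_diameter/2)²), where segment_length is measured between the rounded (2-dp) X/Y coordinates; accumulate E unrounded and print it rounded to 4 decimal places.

G0 X0.00 Y0.00 Z16.80
G1 X29.00 Y0.00 E0.4823
G1 X29.00 Y5.00 E0.5654
G1 X11.50 Y5.00 E0.8564
G1 X11.50 Y21.00 E1.1225
G1 X0.00 Y21.00 E1.3138
G1 X0.00 Y15.50 E1.4052
G1 X6.00 Y15.50 E1.5050
G1 X6.00 Y9.50 E1.6048
G1 X0.00 Y9.50 E1.7046
G1 X0.00 Y0.00 E1.8626

At z = 16.8 mm: the cube (footprint 29×21) is included at this height; the cube at (11.5, 5) (footprint 29.5×30) is included at this height; the cube at (-0.5, 9.5) is present — its section is the full 6.5×6 rectangle; Subtracting the remaining from the first: starting from the 29×21 cube, the 29.5×30 cube at (11.5, 5) partially overlaps it — only the 280.00 mm² overlap (of its 885.00 mm²) is removed, clipping the outline; the 6.5×6 cube at (-0.5, 9.5) partially overlaps it — only the 36.00 mm² overlap (of its 39.00 mm²) is removed, clipping the outline — 1 connected region. The outline is a single polygon with 10 vertices. Extrusion per mm of travel: 0.4 × 0.1 / (π × 0.875²) = 0.016630. Accumulating E over each segment gives final E = 1.8626.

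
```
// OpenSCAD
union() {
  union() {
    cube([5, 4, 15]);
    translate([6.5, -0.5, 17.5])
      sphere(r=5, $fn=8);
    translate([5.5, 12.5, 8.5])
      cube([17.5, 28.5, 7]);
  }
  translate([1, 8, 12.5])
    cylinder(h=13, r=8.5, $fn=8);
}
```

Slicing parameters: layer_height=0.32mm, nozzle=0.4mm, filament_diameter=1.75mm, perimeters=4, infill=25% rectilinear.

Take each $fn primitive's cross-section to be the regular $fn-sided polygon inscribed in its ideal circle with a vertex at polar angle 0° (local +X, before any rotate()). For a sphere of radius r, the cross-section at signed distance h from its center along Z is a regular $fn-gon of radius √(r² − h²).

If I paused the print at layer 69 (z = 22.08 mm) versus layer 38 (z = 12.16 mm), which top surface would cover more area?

Layer 69 (z = 22.08): the cube is absent (z outside [0, 15]); the r=5 sphere at (6.5, -0.5) contributes a regular 8-gon of circumradius √(5²−4.58²) = 2.006 (area = (8/2)·2.006²·sin(360°/8) = 11.38 mm²); the cube at (5.5, 12.5) is absent (z outside [8.5, 15.5]); Combining (union): only the r=5 sphere at (6.5, -0.5) is present, so the union is just that shape — area = 11.38 mm²; the r=8.5 cylinder at (1, 8) contributes a regular 8-gon of circumradius 8.5 (area = (8/2)·8.500²·sin(360°/8) = 204.35 mm²); Taking the union: the 2 present regions are separate (no shared area or edge), so areas and boundary lengths simply add and each stays a separate island — area = 215.73 mm². So its area = 215.73 mm². Layer 38 (z = 12.16): the 5×4 cube contributes its full rectangle (area 20.00 mm²); the sphere at (6.5, -0.5) does not reach this height (|z−center|=5.340 > r=5); the cube at (5.5, 12.5) is present — its section is the full 17.5×28.5 rectangle (area 498.75 mm²); Merging all regions: the 2 present regions are separate (no shared area or edge), so areas and boundary lengths simply add and each stays a separate island — area = 518.75 mm²; the cylinder at (1, 8) is absent (z outside [12.5, 25.5]); Taking the union: only the result so far is present, so the union is just that shape — area = 518.75 mm². So its area = 518.75 mm². Layer 38 is larger (518.75 vs 215.73 mm²).

layer 38 (z = 12.16 mm)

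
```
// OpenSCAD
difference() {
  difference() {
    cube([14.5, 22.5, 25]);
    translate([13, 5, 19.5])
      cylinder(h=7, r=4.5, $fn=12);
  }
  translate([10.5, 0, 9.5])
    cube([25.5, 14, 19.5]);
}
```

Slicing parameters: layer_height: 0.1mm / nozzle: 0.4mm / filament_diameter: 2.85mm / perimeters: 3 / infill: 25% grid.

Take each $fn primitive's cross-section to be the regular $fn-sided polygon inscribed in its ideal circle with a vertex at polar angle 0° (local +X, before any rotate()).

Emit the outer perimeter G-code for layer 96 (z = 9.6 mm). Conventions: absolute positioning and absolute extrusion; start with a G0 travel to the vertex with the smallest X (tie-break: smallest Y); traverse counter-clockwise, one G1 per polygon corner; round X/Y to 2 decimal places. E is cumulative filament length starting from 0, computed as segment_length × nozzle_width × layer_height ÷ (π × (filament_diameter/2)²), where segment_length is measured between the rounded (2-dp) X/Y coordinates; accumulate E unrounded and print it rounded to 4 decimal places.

G0 X0.00 Y0.00 Z9.60
G1 X10.50 Y0.00 E0.0658
G1 X10.50 Y14.00 E0.1536
G1 X14.50 Y14.00 E0.1787
G1 X14.50 Y22.50 E0.2320
G1 X0.00 Y22.50 E0.3229
G1 X0.00 Y0.00 E0.4640

At z = 9.6 mm: the cube (footprint 14.5×22.5) is included at this height; the cylinder at (13, 5) does not reach this height (z outside [19.5, 26.5]); Subtracting the remaining from the first: none of the subtracted shapes is present at this height, so the 14.5×22.5 cube is unchanged — 1 connected region; the 25.5×14 cube at (10.5, 0) contributes its full rectangle; After the difference (first − rest): starting from that combined region, the 25.5×14 cube at (10.5, 0) partially overlaps it — only the 56.00 mm² overlap (of its 357.00 mm²) is removed, clipping the outline — 1 connected region. The outline is a single polygon with 6 vertices. Extrusion per mm of travel: 0.4 × 0.1 / (π × 1.425²) = 0.006270. Accumulating E over each segment gives final E = 0.4640.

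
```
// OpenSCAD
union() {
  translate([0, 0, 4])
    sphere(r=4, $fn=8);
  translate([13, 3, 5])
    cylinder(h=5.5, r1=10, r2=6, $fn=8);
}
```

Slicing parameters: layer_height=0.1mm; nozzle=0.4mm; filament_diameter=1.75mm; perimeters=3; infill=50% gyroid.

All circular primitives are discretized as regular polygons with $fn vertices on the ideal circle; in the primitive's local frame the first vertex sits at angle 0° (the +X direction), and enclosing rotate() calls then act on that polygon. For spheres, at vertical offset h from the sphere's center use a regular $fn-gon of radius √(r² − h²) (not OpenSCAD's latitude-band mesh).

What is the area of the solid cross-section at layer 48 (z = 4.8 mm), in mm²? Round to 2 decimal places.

At z = 4.8 mm: the sphere: section is a regular 8-gon, circumradius = √(r²−h²) = √(4²−0.8²) = 3.919 (area = (8/2)·3.919²·sin(360°/8) = 43.44 mm²); the cone at (13, 3) is absent (z outside [5, 10.5]); Taking the union: only the r=4 sphere is present, so the union is just that shape — area = 43.44 mm². Overall, the cross-section is a single solid region. Net area = 43.44 mm².

43.44 mm²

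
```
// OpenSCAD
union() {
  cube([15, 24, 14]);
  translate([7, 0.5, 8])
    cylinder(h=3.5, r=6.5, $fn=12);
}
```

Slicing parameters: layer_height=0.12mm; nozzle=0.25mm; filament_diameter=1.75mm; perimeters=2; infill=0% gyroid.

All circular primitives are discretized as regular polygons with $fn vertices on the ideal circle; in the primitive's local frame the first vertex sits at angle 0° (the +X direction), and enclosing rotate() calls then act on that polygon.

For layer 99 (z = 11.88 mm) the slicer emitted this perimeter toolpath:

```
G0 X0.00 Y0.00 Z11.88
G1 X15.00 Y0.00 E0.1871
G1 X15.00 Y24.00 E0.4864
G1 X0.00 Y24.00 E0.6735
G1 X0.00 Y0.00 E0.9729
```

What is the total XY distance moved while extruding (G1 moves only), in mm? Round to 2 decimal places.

78.00 mm

Sum the Euclidean lengths of each G1 segment: total = 78.00 mm.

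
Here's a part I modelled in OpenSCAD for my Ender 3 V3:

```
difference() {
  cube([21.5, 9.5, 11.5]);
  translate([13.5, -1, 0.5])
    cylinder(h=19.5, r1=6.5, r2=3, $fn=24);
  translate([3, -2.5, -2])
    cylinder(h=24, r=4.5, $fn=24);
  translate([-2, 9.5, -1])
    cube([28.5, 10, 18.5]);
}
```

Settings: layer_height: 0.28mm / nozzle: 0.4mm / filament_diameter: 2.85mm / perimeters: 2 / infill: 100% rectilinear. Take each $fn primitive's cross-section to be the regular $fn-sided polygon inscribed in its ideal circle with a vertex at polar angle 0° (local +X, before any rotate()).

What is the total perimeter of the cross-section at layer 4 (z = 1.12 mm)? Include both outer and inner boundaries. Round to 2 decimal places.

67.63 mm

At z = 1.12 mm: the 21.5×9.5 cube contributes its full rectangle (perimeter 62.00 mm); the cone at (13.5, -1): at t=0.032 of its height the radius interpolates to r₁+(r₂−r₁)t = 6.389, giving a regular 24-gon of that circumradius (perimeter = 2·24·6.389·sin(180°/24) = 40.03 mm); the cylinder at (3, -2.5): section is a regular 24-gon, circumradius r=4.5 (perimeter = 2·24·4.500·sin(180°/24) = 28.19 mm); the cube at (-2, 9.5) (footprint 28.5×10) is included at this height (perimeter 77.00 mm); Subtracting the remaining from the first: starting from the 21.5×9.5 cube, the cone at (13.5, -1) partially overlaps it — only the 50.74 mm² overlap (of its 126.77 mm²) is removed, clipping the outline; the r=4.5 cylinder at (3, -2.5) partially overlaps it — only the 9.98 mm² overlap (of its 62.89 mm²) is removed, clipping the outline; the 28.5×10 cube at (-2, 9.5) misses the remaining region (no effect) — boundary = 67.63 mm. Overall, the cross-section is a single solid region. Total boundary length (outer) = 67.63 mm.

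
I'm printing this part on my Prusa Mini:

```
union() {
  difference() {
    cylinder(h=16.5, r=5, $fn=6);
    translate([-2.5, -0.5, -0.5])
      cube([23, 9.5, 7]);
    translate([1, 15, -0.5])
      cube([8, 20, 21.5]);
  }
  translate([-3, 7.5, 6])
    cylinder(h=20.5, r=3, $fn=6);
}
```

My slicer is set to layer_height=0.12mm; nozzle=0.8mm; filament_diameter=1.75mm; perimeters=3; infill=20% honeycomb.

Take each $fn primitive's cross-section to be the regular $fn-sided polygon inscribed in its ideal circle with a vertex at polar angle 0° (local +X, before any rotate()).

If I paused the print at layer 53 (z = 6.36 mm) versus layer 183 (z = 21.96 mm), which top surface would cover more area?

Layer 53 (z = 6.36): the cylinder: section is a regular 6-gon, circumradius r=5 (area = (6/2)·5.000²·sin(360°/6) = 64.95 mm²); the cube at (-2.5, -0.5) (footprint 23×9.5) is included at this height (area 218.50 mm²); the cube at (1, 15) is present — its section is the full 8×20 rectangle (area 160.00 mm²); Subtracting the remaining from the first: starting from the r=5 cylinder (64.95 mm²), the 23×9.5 cube at (-2.5, -0.5) partially overlaps it — only the 30.74 mm² overlap (of its 218.50 mm²) is removed, clipping the outline; the 8×20 cube at (1, 15) misses the remaining region (no effect) — area = 34.21 mm²; the r=3 cylinder at (-3, 7.5) gives a regular 6-gon of circumradius 3 (constant along its height) (area = (6/2)·3.000²·sin(360°/6) = 23.38 mm²); Merging all regions: the 2 present regions are separate (no shared area or edge), so areas and boundary lengths simply add and each stays a separate island — area = 57.59 mm². So its area = 57.59 mm². Layer 183 (z = 21.96): the cylinder does not reach this height (z outside [0, 16.5]); the cube at (-2.5, -0.5) does not reach this height (z outside [-0.5, 6.5]); the cube at (1, 15) does not reach this height (z outside [-0.5, 21]); Subtracting the remaining from the first: the first operand is absent here, so nothing remains; the r=3 cylinder at (-3, 7.5) contributes a regular 6-gon of circumradius 3 (area = (6/2)·3.000²·sin(360°/6) = 23.38 mm²); Combining (union): only the r=3 cylinder at (-3, 7.5) is present, so the union is just that shape — area = 23.38 mm². So its area = 23.38 mm². Layer 53 is larger (57.59 vs 23.38 mm²).

layer 53 (z = 6.36 mm)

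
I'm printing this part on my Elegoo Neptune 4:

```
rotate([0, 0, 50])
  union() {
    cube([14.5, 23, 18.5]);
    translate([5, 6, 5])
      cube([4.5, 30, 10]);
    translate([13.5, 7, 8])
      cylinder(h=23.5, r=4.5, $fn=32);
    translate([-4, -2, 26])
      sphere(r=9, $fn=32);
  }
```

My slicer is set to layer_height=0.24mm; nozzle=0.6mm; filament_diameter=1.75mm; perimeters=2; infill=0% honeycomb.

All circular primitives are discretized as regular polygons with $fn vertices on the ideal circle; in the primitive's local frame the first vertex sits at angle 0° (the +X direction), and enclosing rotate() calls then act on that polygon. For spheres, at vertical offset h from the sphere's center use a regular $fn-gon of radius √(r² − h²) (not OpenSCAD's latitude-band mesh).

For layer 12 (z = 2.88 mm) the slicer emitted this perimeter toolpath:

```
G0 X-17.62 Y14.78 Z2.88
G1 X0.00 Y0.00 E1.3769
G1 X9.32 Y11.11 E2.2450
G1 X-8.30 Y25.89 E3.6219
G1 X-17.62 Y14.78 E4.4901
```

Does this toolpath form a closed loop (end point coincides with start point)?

Start point (G0): (-17.62, 14.78). End point (last G1): the path returns to the start — closed.

yes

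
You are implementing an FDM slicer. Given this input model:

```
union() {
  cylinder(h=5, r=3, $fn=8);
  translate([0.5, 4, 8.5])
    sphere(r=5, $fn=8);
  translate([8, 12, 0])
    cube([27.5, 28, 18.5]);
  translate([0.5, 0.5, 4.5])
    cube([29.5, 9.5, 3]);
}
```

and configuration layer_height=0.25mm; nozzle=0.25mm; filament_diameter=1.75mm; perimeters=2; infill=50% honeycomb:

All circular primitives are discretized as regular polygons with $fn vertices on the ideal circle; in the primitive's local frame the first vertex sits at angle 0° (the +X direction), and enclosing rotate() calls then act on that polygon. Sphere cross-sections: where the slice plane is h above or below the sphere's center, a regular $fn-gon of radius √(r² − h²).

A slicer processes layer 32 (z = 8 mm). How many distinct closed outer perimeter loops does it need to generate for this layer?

2

At z = 8 mm: the cylinder does not reach this height (z outside [0, 5]); the sphere at (0.5, 4): section is a regular 8-gon, circumradius = √(r²−h²) = √(5²−0.5²) = 4.975; the cube at (8, 12) (footprint 27.5×28) is included at this height; the cube at (0.5, 0.5) is absent (z outside [4.5, 7.5]); Merging all regions: the 2 present regions are separate (no shared area or edge), so areas and boundary lengths simply add and each stays a separate island — 2 connected regions. The result has 2 disconnected regions.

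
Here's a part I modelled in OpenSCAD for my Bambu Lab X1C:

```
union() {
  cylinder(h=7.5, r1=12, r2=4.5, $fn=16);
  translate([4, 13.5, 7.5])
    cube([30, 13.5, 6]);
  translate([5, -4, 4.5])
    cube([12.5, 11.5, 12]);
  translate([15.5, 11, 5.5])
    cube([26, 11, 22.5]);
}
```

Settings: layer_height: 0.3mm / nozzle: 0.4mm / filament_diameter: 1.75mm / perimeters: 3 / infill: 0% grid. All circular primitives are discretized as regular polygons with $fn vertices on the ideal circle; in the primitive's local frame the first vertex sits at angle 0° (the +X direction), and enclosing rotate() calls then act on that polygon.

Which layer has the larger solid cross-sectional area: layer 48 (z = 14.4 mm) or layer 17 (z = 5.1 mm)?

layer 48 (z = 14.4 mm)

Layer 48 (z = 14.4): the cone is not intersected at this z (z outside [0, 7.5]); the cube at (4, 13.5) does not reach this height (z outside [7.5, 13.5]); the cube at (5, -4) (footprint 12.5×11.5) is included at this height (area 143.75 mm²); the cube at (15.5, 11) (footprint 26×11) is included at this height (area 286.00 mm²); Merging all regions: the 2 present regions are separate (no shared area or edge), so areas and boundary lengths simply add and each stays a separate island — area = 429.75 mm². So its area = 429.75 mm². Layer 17 (z = 5.1): the cone (r1=12→r2=4.5) has section circumradius 6.900 here — a regular 16-gon (area = (16/2)·6.900²·sin(360°/16) = 145.76 mm²); the cube at (4, 13.5) does not reach this height (z outside [7.5, 13.5]); the 12.5×11.5 cube at (5, -4) contributes its full rectangle (area 143.75 mm²); the cube at (15.5, 11) is not intersected at this z (z outside [5.5, 28]); Merging all regions: the regions partially overlap — summed areas 289.51 mm² minus the doubly-counted overlap 11.31 mm² gives 278.19 mm² — area = 278.19 mm². So its area = 278.19 mm². Layer 48 is larger (429.75 vs 278.19 mm²).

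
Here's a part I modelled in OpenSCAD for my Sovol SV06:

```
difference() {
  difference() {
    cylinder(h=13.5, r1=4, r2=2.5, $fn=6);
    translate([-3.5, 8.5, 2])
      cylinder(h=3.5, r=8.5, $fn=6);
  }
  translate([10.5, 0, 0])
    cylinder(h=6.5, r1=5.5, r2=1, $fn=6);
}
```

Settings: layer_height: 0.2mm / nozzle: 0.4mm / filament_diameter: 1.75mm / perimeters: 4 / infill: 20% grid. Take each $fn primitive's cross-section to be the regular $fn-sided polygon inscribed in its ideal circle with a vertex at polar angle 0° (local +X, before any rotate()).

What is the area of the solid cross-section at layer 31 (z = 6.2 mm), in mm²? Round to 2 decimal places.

At z = 6.2 mm: the cone: at t=0.459 of its height the radius interpolates to r₁+(r₂−r₁)t = 3.311, giving a regular 6-gon of that circumradius (area = (6/2)·3.311²·sin(360°/6) = 28.48 mm²); the cylinder at (-3.5, 8.5) does not reach this height (z outside [2, 5.5]); After the difference (first − rest): none of the subtracted shapes is present at this height, so the cone is unchanged — area = 28.48 mm²; the cone at (10.5, 0) contributes a regular 6-gon of circumradius 1.208 (interpolated between r1=5.5 and r2=1 at t=0.954) (area = (6/2)·1.208²·sin(360°/6) = 3.79 mm²); After the difference (first − rest): starting from the result so far (28.48 mm²), the cone at (10.5, 0) misses the remaining region (no effect) — area = 28.48 mm². Overall, the cross-section is a single solid region. Net area = 28.48 mm².

28.48 mm²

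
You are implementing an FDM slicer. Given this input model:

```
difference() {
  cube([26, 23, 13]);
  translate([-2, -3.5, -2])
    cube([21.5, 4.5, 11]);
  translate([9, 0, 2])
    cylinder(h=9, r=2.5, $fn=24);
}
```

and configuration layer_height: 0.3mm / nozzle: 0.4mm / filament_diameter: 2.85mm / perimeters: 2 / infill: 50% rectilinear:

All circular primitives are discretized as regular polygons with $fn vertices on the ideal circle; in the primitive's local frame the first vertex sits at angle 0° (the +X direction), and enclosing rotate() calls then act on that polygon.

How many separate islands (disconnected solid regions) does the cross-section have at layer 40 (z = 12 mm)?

At z = 12 mm: the cube is present — its section is the full 26×23 rectangle; the cube at (-2, -3.5) is not intersected at this z (z outside [-2, 9]); the cylinder at (9, 0) is absent (z outside [2, 11]); After the difference (first − rest): none of the subtracted shapes is present at this height, so the 26×23 cube is unchanged — 1 connected region. Overall, the cross-section is a single solid region. Island count = 1.

1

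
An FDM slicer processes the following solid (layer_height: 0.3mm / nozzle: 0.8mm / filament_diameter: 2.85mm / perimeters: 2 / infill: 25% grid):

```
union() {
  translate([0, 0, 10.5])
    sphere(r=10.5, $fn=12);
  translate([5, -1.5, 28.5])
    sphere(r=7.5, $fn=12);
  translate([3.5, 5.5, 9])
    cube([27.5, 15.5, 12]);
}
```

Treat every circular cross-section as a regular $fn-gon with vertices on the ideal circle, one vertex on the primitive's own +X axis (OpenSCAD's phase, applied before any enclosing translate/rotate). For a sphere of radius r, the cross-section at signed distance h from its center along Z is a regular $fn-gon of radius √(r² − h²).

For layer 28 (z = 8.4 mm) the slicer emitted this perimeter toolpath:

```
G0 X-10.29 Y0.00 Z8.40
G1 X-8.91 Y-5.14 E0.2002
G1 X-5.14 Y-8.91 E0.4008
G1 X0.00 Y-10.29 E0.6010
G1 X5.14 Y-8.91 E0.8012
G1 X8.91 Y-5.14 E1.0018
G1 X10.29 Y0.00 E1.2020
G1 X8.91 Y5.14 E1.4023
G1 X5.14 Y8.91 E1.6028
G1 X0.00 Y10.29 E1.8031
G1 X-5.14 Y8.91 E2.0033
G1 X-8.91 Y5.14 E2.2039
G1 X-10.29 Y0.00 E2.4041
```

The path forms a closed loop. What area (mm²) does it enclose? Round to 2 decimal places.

317.50 mm²

Apply the shoelace formula to the sequence of (X, Y) vertices; enclosed area = 317.50 mm².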